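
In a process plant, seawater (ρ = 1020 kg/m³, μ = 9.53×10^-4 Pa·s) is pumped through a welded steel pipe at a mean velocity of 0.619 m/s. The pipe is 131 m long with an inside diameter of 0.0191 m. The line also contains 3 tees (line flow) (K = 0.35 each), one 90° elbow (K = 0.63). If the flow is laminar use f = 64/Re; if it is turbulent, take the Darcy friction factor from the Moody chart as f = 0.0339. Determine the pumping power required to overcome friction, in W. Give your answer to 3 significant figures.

Reynolds number Re = ρVD/μ = 1020 · 0.619 · 0.0191 / 0.000953 = 1.265e+04.
Re > 4000 → turbulent; use the Moody-chart value f = 0.0339.
Total minor-loss coefficient ΣK = 3·0.35 + 1·0.63 = 1.68.
ΔP = [f·L/D + ΣK]·(ρV²/2) = [0.0339·131/0.0191 + 1.68]·(1020·0.619²/2) = [232.5 + 1.68]·195.4 = 4.576e+04 Pa.
Q = V·A = 0.619·0.0002865 = 0.0001774 m³/s.
Pumping power P = QΔP = 0.0001774·4.576e+04 = 8.116 W = 8.12 W.

P ≈ 8.12 W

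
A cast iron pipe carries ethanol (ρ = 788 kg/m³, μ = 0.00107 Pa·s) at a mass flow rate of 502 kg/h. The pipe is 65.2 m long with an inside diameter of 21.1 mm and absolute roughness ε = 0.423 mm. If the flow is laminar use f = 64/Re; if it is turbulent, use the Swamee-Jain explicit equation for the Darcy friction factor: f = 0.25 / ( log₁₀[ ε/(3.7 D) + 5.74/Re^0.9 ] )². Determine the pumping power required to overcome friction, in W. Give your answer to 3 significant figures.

P ≈ 3.01 W

ṁ = 502 kg/h = 502/3600 = 0.1394 kg/s.
A = πD²/4 = π(0.0211)²/4 = 0.0003497 m²; mean velocity V = ṁ/(ρA) = 0.1394/(788 · 0.0003497) = 0.5061 m/s.
Reynolds number Re = ρVD/μ = 788 · 0.5061 · 0.0211 / 0.00107 = 7864.
Re > 4000 → turbulent. Relative roughness ε/D = 0.000423/0.0211 = 0.02. Swamee-Jain: f = 0.25/(log₁₀[0.02/3.7 + 5.74/7864^0.9])² = 0.25/(log₁₀[0.00542 + 0.00179])² = 0.25/(-2.142)² = 0.05448.
Darcy-Weisbach: ΔP = f(L/D)(ρV²/2) = 0.05448·(65.2/0.0211)·(788·0.5061²/2) = 0.05448·3090·100.9 = 1.699e+04 Pa.
Q = ṁ/ρ = 0.1394/788 = 0.000177 m³/s.
Pumping power P = QΔP = 0.000177·1.699e+04 = 3.006 W = 3.01 W.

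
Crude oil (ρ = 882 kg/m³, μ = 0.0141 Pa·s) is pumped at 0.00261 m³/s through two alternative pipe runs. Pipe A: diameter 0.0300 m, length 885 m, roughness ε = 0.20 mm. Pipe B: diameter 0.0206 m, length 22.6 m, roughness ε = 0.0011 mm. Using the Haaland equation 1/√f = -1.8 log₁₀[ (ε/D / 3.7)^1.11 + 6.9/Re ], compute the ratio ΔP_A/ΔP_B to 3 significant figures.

ΔP_A/ΔP_B ≈ 8.07

Pipe A: V = Q/A = 0.00261/0.0007069 = 3.692 m/s; Re = 6929; ε/D = 0.00667; Haaland → f = 0.04164; ΔP_A = f(L/D)(ρV²/2) = 7.386e+06 Pa.
Pipe B: V = Q/A = 0.00261/0.0003333 = 7.831 m/s; Re = 1.009e+04; ε/D = 5.34e-05; Haaland → f = 0.03086; ΔP_B = f(L/D)(ρV²/2) = 9.157e+05 Pa.
ΔP_A/ΔP_B = 7.386e+06/9.157e+05 = 8.07.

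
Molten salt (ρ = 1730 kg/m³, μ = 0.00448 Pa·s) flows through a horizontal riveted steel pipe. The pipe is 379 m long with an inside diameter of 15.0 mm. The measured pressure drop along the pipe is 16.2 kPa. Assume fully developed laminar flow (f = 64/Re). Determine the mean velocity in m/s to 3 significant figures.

V ≈ 0.0671 m/s

For laminar flow, f = 64/Re with Re = ρVD/μ, so Darcy-Weisbach reduces to ΔP = 32μLV/D². Solving for V: V = ΔP·D²/(32μL) = 1.62e+04·(0.015)²/(32·0.00448·379) = 0.06709 m/s.
Check: Re = ρVD/μ = 1730·0.06709·0.015/0.00448 = 388.6 < 2300, so the laminar assumption holds.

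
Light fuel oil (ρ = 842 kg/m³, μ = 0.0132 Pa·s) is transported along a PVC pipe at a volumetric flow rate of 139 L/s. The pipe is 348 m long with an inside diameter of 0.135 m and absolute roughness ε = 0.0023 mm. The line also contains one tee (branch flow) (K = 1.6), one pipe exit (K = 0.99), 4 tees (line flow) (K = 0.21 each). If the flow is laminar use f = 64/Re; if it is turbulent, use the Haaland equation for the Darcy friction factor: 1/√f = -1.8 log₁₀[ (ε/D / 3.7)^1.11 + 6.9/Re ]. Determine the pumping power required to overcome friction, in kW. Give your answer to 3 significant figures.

P ≈ 283 kW

Q = 139 L/s = 139/1000 = 0.139 m³/s.
Cross-sectional area A = πD²/4 = π(0.135)²/4 = 0.01431 m²; mean velocity V = Q/A = 0.139/0.01431 = 9.711 m/s.
Reynolds number Re = ρVD/μ = 842 · 9.711 · 0.135 / 0.0132 = 8.362e+04.
Re > 4000 → turbulent. Relative roughness ε/D = 2.3e-06/0.135 = 1.7e-05. Haaland: 1/√f = -1.8 log₁₀[(1.7e-05/3.7)^1.11 + 6.9/8.362e+04] = -1.8 log₁₀[1.19e-06 + 8.25e-05] = 7.339, so f = 0.01857.
Total minor-loss coefficient ΣK = 1·1.6 + 1·0.99 + 4·0.21 = 3.43.
ΔP = [f·L/D + ΣK]·(ρV²/2) = [0.01857·348/0.135 + 3.43]·(842·9.711²/2) = [47.86 + 3.43]·3.97e+04 = 2.036e+06 Pa.
Pumping power P = QΔP = 0.139·2.036e+06 = 283000 W = 283 kW.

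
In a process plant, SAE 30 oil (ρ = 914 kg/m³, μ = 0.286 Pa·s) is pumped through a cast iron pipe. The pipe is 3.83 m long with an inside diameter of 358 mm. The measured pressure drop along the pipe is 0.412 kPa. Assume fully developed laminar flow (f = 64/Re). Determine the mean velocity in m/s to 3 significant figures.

V ≈ 1.51 m/s

For laminar flow, f = 64/Re with Re = ρVD/μ, so Darcy-Weisbach reduces to ΔP = 32μLV/D². Solving for V: V = ΔP·D²/(32μL) = 412·(0.358)²/(32·0.286·3.83) = 1.506 m/s.
Check: Re = ρVD/μ = 914·1.506·0.358/0.286 = 1724 < 2300, so the laminar assumption holds.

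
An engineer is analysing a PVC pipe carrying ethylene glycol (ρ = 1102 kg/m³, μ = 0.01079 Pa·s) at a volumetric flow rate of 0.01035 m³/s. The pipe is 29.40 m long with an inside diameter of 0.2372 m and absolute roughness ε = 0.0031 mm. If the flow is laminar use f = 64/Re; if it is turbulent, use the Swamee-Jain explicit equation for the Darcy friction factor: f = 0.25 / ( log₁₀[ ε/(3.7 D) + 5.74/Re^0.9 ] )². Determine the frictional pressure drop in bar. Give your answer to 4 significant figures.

ΔP ≈ 0.001366 bar

Cross-sectional area A = πD²/4 = π(0.2372)²/4 = 0.04419 m²; mean velocity V = Q/A = 0.01035/0.04419 = 0.2342 m/s.
Reynolds number Re = ρVD/μ = 1102 · 0.2342 · 0.2372 / 0.0108 = 5674.
Re > 4000 → turbulent. Relative roughness ε/D = 3.1e-06/0.2372 = 1.31e-05. Swamee-Jain: f = 0.25/(log₁₀[1.31e-05/3.7 + 5.74/5674^0.9])² = 0.25/(log₁₀[3.53e-06 + 0.0024])² = 0.25/(-2.619)² = 0.03645.
Darcy-Weisbach: ΔP = f(L/D)(ρV²/2) = 0.03645·(29.4/0.2372)·(1102·0.2342²/2) = 0.03645·123.9·30.23 = 136.6 Pa.
ΔP = 136.6 Pa = 0.001366 bar.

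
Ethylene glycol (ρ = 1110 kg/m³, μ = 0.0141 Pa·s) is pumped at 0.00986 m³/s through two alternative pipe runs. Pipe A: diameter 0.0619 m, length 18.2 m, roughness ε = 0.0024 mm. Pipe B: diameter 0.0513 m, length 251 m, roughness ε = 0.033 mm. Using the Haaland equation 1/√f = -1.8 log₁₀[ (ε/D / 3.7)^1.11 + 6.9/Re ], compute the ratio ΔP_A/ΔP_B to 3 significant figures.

ΔP_A/ΔP_B ≈ 0.0285

Pipe A: V = Q/A = 0.00986/0.003009 = 3.276 m/s; Re = 1.597e+04; ε/D = 3.88e-05; Haaland → f = 0.02732; ΔP_A = f(L/D)(ρV²/2) = 4.785e+04 Pa.
Pipe B: V = Q/A = 0.00986/0.002067 = 4.77 m/s; Re = 1.927e+04; ε/D = 0.000643; Haaland → f = 0.02715; ΔP_B = f(L/D)(ρV²/2) = 1.678e+06 Pa.
ΔP_A/ΔP_B = 4.785e+04/1.678e+06 = 0.0285.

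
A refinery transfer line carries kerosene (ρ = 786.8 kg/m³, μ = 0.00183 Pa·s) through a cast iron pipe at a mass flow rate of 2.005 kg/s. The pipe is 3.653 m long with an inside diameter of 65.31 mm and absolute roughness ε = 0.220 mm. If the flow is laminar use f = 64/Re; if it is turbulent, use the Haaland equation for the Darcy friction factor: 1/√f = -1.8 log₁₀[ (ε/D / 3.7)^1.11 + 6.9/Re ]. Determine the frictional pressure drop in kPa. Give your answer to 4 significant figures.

ΔP ≈ 0.4016 kPa

A = πD²/4 = π(0.06531)²/4 = 0.00335 m²; mean velocity V = ṁ/(ρA) = 2.005/(786.8 · 0.00335) = 0.7607 m/s.
Reynolds number Re = ρVD/μ = 786.8 · 0.7607 · 0.06531 / 0.00183 = 2.136e+04.
Re > 4000 → turbulent. Relative roughness ε/D = 0.00022/0.06531 = 0.00337. Haaland: 1/√f = -1.8 log₁₀[(0.00337/3.7)^1.11 + 6.9/2.136e+04] = -1.8 log₁₀[0.000421 + 0.000323] = 5.631, so f = 0.03154.
Darcy-Weisbach: ΔP = f(L/D)(ρV²/2) = 0.03154·(3.653/0.06531)·(786.8·0.7607²/2) = 0.03154·55.93·227.6 = 401.6 Pa.
ΔP = 401.6 Pa = 0.4016 kPa.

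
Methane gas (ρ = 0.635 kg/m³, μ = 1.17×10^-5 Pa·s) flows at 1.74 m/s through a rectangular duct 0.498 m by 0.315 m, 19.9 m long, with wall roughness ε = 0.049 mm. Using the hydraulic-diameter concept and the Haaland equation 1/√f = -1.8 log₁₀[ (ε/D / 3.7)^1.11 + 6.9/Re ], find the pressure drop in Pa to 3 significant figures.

Hydraulic diameter D_h = 4A/P = 4·(0.498·0.315)/(2·(0.498+0.315)) = 0.6275/1.626 = 0.3859 m.
Re = ρVD_h/μ = 0.635·1.74·0.3859/1.17e-05 = 3.644e+04.
ε/D_h = 4.9e-05/0.3859 = 0.000127; Haaland gives 1/√f = -1.8 log₁₀[1.11e-05+0.000189] = 6.657, so f = 0.02257.
ΔP = f(L/D_h)(ρV²/2) = 0.02257·19.9/0.3859·0.9613 = 1.119 Pa.

ΔP ≈ 1.12 Pa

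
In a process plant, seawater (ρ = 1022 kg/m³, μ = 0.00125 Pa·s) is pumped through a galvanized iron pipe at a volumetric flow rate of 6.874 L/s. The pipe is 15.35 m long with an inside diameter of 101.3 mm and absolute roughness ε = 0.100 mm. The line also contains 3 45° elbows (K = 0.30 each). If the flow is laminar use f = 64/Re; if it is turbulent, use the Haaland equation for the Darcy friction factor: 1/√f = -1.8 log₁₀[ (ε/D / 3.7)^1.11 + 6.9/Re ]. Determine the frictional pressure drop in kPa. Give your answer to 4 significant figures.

Q = 6.874 L/s = 6.874/1000 = 0.006874 m³/s.
Cross-sectional area A = πD²/4 = π(0.1013)²/4 = 0.00806 m²; mean velocity V = Q/A = 0.006874/0.00806 = 0.8529 m/s.
Reynolds number Re = ρVD/μ = 1022 · 0.8529 · 0.1013 / 0.00125 = 7.064e+04.
Re > 4000 → turbulent. Relative roughness ε/D = 0.0001/0.1013 = 0.000987. Haaland: 1/√f = -1.8 log₁₀[(0.000987/3.7)^1.11 + 6.9/7.064e+04] = -1.8 log₁₀[0.000108 + 9.77e-05] = 6.637, so f = 0.0227.
Total minor-loss coefficient ΣK = 3·0.3 = 0.9.
ΔP = [f·L/D + ΣK]·(ρV²/2) = [0.0227·15.35/0.1013 + 0.9]·(1022·0.8529²/2) = [3.44 + 0.9]·371.7 = 1613 Pa.
ΔP = 1613 Pa = 1.613 kPa.

ΔP ≈ 1.613 kPa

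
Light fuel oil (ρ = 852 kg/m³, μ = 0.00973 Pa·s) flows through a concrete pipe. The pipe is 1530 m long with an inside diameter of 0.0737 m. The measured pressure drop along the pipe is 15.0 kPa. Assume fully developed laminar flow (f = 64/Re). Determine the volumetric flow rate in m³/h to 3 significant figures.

Q ≈ 2.63 m³/h

For laminar flow, f = 64/Re with Re = ρVD/μ, so Darcy-Weisbach reduces to ΔP = 32μLV/D². Solving for V: V = ΔP·D²/(32μL) = 1.5e+04·(0.0737)²/(32·0.00973·1530) = 0.171 m/s.
Check: Re = ρVD/μ = 852·0.171·0.0737/0.00973 = 1104 < 2300, so the laminar assumption holds.
Q = V·A = 0.171·(π/4·0.0737²) = 0.0007296 m³/s = 2.63 m³/h.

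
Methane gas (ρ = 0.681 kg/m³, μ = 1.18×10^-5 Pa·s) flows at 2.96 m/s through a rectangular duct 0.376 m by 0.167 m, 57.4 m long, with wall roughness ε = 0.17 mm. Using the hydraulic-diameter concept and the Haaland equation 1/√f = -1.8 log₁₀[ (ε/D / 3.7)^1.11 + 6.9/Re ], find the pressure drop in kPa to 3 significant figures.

Hydraulic diameter D_h = 4A/P = 4·(0.376·0.167)/(2·(0.376+0.167)) = 0.2512/1.086 = 0.2313 m.
Re = ρVD_h/μ = 0.681·2.96·0.2313/1.18e-05 = 3.951e+04.
ε/D_h = 0.00017/0.2313 = 0.000735; Haaland gives 1/√f = -1.8 log₁₀[7.78e-05+0.000175] = 6.476, so f = 0.02384.
ΔP = f(L/D_h)(ρV²/2) = 0.02384·57.4/0.2313·2.983 = 17.65 Pa.
ΔP = 0.0177 kPa.

ΔP ≈ 0.0177 kPa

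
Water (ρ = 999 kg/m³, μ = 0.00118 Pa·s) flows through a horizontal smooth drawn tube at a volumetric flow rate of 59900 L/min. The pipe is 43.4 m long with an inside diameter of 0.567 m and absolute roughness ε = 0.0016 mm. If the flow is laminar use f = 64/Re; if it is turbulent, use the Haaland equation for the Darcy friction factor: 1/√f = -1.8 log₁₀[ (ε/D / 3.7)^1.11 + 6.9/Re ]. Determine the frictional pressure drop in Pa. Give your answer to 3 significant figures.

Q = 59900 L/min = 59900/60000 = 0.9983 m³/s.
Cross-sectional area A = πD²/4 = π(0.567)²/4 = 0.2525 m²; mean velocity V = Q/A = 0.9983/0.2525 = 3.954 m/s.
Reynolds number Re = ρVD/μ = 999 · 3.954 · 0.567 / 0.00118 = 1.898e+06.
Re > 4000 → turbulent. Relative roughness ε/D = 1.6e-06/0.567 = 2.82e-06. Haaland: 1/√f = -1.8 log₁₀[(2.82e-06/3.7)^1.11 + 6.9/1.898e+06] = -1.8 log₁₀[1.62e-07 + 3.64e-06] = 9.757, so f = 0.0105.
Darcy-Weisbach: ΔP = f(L/D)(ρV²/2) = 0.0105·(43.4/0.567)·(999·3.954²/2) = 0.0105·76.54·7809 = 6279 Pa.

ΔP ≈ 6280 Pa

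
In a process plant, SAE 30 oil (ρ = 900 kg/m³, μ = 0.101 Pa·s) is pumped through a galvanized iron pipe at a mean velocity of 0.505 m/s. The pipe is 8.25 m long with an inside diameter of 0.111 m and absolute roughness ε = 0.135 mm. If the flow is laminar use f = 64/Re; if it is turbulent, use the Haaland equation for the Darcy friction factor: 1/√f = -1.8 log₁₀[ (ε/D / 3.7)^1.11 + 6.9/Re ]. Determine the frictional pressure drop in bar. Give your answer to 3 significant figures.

Reynolds number Re = ρVD/μ = 900 · 0.505 · 0.111 / 0.101 = 499.5.
Re < 2300 → laminar flow, so f = 64/Re = 64/499.5 = 0.1281 (the turbulent correlation is not needed).
Darcy-Weisbach: ΔP = f(L/D)(ρV²/2) = 0.1281·(8.25/0.111)·(900·0.505²/2) = 0.1281·74.32·114.8 = 1093 Pa.
ΔP = 1093 Pa = 0.0109 bar.

ΔP ≈ 0.0109 bar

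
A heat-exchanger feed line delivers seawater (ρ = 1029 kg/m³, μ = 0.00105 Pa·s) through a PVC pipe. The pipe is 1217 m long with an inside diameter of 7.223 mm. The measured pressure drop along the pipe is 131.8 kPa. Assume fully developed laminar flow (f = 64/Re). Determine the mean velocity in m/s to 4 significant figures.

For laminar flow, f = 64/Re with Re = ρVD/μ, so Darcy-Weisbach reduces to ΔP = 32μLV/D². Solving for V: V = ΔP·D²/(32μL) = 1.318e+05·(0.007223)²/(32·0.00105·1217) = 0.1682 m/s.
Check: Re = ρVD/μ = 1029·0.1682·0.007223/0.00105 = 1190 < 2300, so the laminar assumption holds.

V ≈ 0.1682 m/s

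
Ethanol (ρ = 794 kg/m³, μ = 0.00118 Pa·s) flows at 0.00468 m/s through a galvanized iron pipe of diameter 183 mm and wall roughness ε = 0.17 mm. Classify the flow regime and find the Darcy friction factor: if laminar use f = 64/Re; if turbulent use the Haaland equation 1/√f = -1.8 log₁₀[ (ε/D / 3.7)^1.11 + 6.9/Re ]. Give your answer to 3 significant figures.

f ≈ 0.111

Re = ρVD/μ = 794·0.00468·0.183/0.00118 = 576.3.
Re < 2300 → laminar, so f = 64/Re = 0.1111 (roughness is irrelevant in laminar flow).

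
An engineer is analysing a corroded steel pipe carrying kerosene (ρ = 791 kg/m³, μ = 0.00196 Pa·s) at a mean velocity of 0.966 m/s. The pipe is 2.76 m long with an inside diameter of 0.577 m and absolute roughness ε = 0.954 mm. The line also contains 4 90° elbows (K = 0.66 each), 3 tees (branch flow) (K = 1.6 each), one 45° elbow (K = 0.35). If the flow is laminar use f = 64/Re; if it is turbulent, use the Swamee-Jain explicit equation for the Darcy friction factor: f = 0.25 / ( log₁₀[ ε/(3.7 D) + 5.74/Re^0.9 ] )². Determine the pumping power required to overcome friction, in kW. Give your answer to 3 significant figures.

Reynolds number Re = ρVD/μ = 791 · 0.966 · 0.577 / 0.00196 = 2.249e+05.
Re > 4000 → turbulent. Relative roughness ε/D = 0.000954/0.577 = 0.00165. Swamee-Jain: f = 0.25/(log₁₀[0.00165/3.7 + 5.74/2.249e+05^0.9])² = 0.25/(log₁₀[0.000447 + 8.75e-05])² = 0.25/(-3.272)² = 0.02335.
Total minor-loss coefficient ΣK = 4·0.66 + 3·1.6 + 1·0.35 = 7.79.
ΔP = [f·L/D + ΣK]·(ρV²/2) = [0.02335·2.76/0.577 + 7.79]·(791·0.966²/2) = [0.1117 + 7.79]·369.1 = 2916 Pa.
Q = V·A = 0.966·0.2615 = 0.2526 m³/s.
Pumping power P = QΔP = 0.2526·2916 = 736.6 W = 0.737 kW.

P ≈ 0.737 kW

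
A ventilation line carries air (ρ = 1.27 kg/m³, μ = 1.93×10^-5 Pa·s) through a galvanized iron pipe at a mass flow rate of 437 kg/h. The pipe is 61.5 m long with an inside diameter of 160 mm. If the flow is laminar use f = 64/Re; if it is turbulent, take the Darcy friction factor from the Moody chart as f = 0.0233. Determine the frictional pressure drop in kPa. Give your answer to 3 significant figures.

ṁ = 437 kg/h = 437/3600 = 0.1214 kg/s.
A = πD²/4 = π(0.16)²/4 = 0.02011 m²; mean velocity V = ṁ/(ρA) = 0.1214/(1.27 · 0.02011) = 4.754 m/s.
Reynolds number Re = ρVD/μ = 1.27 · 4.754 · 0.16 / 1.93e-05 = 5.005e+04.
Re > 4000 → turbulent; use the Moody-chart value f = 0.0233.
Darcy-Weisbach: ΔP = f(L/D)(ρV²/2) = 0.0233·(61.5/0.16)·(1.27·4.754²/2) = 0.0233·384.4·14.35 = 128.5 Pa.
ΔP = 128.5 Pa = 0.129 kPa.

ΔP ≈ 0.129 kPa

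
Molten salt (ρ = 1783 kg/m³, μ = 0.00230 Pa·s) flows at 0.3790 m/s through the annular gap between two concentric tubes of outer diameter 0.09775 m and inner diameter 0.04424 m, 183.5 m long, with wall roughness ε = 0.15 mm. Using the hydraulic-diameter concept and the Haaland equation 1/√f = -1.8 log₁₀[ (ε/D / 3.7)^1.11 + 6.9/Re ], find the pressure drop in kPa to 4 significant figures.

Hydraulic diameter D_h = 4A/P = D_o - D_i = 0.09775 - 0.04424 = 0.05351 m.
Re = ρVD_h/μ = 1783·0.379·0.05351/0.0023 = 1.572e+04.
ε/D_h = 0.00015/0.05351 = 0.0028; Haaland gives 1/√f = -1.8 log₁₀[0.000344+0.000439] = 5.592, so f = 0.03198.
ΔP = f(L/D_h)(ρV²/2) = 0.03198·183.5/0.05351·128.1 = 1.405e+04 Pa.
ΔP = 14.05 kPa.

ΔP ≈ 14.05 kPa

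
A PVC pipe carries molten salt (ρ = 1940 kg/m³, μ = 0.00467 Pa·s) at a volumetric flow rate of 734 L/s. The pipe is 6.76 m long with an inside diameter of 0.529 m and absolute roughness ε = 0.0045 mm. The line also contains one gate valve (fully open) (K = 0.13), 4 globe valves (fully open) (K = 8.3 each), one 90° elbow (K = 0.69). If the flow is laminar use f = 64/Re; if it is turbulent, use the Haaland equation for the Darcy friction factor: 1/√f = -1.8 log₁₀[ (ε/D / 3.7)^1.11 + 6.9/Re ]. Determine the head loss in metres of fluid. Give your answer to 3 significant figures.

h_f ≈ 19.4 m

Q = 734 L/s = 734/1000 = 0.734 m³/s.
Cross-sectional area A = πD²/4 = π(0.529)²/4 = 0.2198 m²; mean velocity V = Q/A = 0.734/0.2198 = 3.34 m/s.
Reynolds number Re = ρVD/μ = 1940 · 3.34 · 0.529 / 0.00467 = 7.339e+05.
Re > 4000 → turbulent. Relative roughness ε/D = 4.5e-06/0.529 = 8.51e-06. Haaland: 1/√f = -1.8 log₁₀[(8.51e-06/3.7)^1.11 + 6.9/7.339e+05] = -1.8 log₁₀[5.51e-07 + 9.4e-06] = 9.004, so f = 0.01234.
Total minor-loss coefficient ΣK = 1·0.13 + 4·8.3 + 1·0.69 = 34.
ΔP = [f·L/D + ΣK]·(ρV²/2) = [0.01234·6.76/0.529 + 34]·(1940·3.34²/2) = [0.1576 + 34]·1.082e+04 = 3.697e+05 Pa.
Head loss h_f = ΔP/(ρg) = 3.697e+05/(1940·9.81) = 19.4 m.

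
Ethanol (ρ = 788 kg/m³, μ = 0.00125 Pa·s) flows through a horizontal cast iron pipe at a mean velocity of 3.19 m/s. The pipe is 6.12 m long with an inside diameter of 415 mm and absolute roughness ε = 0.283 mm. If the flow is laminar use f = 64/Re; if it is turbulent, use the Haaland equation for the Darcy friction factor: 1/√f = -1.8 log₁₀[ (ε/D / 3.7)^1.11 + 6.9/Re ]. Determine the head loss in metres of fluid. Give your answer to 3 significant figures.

h_f ≈ 0.141 m

Reynolds number Re = ρVD/μ = 788 · 3.19 · 0.415 / 0.00125 = 8.346e+05.
Re > 4000 → turbulent. Relative roughness ε/D = 0.000283/0.415 = 0.000682. Haaland: 1/√f = -1.8 log₁₀[(0.000682/3.7)^1.11 + 6.9/8.346e+05] = -1.8 log₁₀[7.16e-05 + 8.27e-06] = 7.376, so f = 0.01838.
Darcy-Weisbach: ΔP = f(L/D)(ρV²/2) = 0.01838·(6.12/0.415)·(788·3.19²/2) = 0.01838·14.75·4009 = 1087 Pa.
Head loss h_f = ΔP/(ρg) = 1087/(788·9.81) = 0.141 m.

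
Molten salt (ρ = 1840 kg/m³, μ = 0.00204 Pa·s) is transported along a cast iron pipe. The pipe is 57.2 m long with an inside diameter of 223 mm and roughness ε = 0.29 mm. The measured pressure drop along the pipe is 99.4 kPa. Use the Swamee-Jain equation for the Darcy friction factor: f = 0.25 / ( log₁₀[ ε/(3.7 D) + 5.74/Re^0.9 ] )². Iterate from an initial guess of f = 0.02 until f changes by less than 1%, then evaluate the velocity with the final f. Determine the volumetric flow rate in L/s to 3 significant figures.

Rearranging Darcy-Weisbach: V = √(2·ΔP·D/(f·L·ρ)). With ε/D = 0.00029/0.223 = 0.0013, iterate starting from f = 0.02:
  f = 0.02 → V = √(2·9.94e+04·0.223/(0.02·57.2·1840)) = 4.589 m/s; Re = ρVD/μ = 9.231e+05; f → 0.02131
  f = 0.02131 → V = 4.445 m/s; Re = 8.941e+05; f → 0.02132
Converged (Δf/f < 1%). With the final f = 0.02132: V = √(2·9.94e+04·0.223/(0.02132·57.2·1840)) = 4.444 m/s.
Q = V·A = 4.444·(π/4·0.223²) = 0.1736 m³/s = 174 L/s.

Q ≈ 174 L/s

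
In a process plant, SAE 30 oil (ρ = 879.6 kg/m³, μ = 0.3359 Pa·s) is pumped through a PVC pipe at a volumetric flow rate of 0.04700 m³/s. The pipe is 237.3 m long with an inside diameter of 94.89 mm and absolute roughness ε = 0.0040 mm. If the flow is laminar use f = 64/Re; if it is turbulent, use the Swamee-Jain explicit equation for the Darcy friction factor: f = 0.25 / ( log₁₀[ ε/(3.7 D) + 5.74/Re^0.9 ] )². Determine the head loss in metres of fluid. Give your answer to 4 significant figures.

h_f ≈ 218.2 m

Cross-sectional area A = πD²/4 = π(0.09489)²/4 = 0.007072 m²; mean velocity V = Q/A = 0.047/0.007072 = 6.646 m/s.
Reynolds number Re = ρVD/μ = 879.6 · 6.646 · 0.09489 / 0.336 = 1651.
Re < 2300 → laminar flow, so f = 64/Re = 64/1651 = 0.03875 (the turbulent correlation is not needed).
Darcy-Weisbach: ΔP = f(L/D)(ρV²/2) = 0.03875·(237.3/0.09489)·(879.6·6.646²/2) = 0.03875·2501·1.943e+04 = 1.883e+06 Pa.
Head loss h_f = ΔP/(ρg) = 1.883e+06/(879.6·9.81) = 218.2 m.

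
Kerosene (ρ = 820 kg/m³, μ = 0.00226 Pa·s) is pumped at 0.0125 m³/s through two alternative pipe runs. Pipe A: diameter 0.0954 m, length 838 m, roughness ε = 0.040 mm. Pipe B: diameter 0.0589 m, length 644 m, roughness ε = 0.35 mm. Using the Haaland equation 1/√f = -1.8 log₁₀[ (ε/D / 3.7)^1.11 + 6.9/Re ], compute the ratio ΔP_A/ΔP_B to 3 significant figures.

ΔP_A/ΔP_B ≈ 0.0756

Pipe A: V = Q/A = 0.0125/0.007148 = 1.749 m/s; Re = 6.053e+04; ε/D = 0.000419; Haaland → f = 0.02129; ΔP_A = f(L/D)(ρV²/2) = 2.345e+05 Pa.
Pipe B: V = Q/A = 0.0125/0.002725 = 4.588 m/s; Re = 9.804e+04; ε/D = 0.00594; Haaland → f = 0.03286; ΔP_B = f(L/D)(ρV²/2) = 3.101e+06 Pa.
ΔP_A/ΔP_B = 2.345e+05/3.101e+06 = 0.0756.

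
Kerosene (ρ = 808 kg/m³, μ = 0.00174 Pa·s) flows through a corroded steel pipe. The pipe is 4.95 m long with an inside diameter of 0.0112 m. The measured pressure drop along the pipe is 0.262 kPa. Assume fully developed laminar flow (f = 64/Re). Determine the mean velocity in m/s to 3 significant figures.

V ≈ 0.119 m/s

For laminar flow, f = 64/Re with Re = ρVD/μ, so Darcy-Weisbach reduces to ΔP = 32μLV/D². Solving for V: V = ΔP·D²/(32μL) = 262·(0.0112)²/(32·0.00174·4.95) = 0.1192 m/s.
Check: Re = ρVD/μ = 808·0.1192·0.0112/0.00174 = 620.2 < 2300, so the laminar assumption holds.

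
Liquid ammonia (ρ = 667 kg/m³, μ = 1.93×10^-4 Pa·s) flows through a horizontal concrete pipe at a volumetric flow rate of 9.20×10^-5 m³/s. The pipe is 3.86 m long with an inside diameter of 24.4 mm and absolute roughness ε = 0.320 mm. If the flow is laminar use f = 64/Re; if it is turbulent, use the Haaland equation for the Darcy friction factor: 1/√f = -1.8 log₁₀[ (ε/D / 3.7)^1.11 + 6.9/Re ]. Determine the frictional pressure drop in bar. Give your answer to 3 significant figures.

ΔP ≈ 9.08×10^-4 bar

Cross-sectional area A = πD²/4 = π(0.0244)²/4 = 0.0004676 m²; mean velocity V = Q/A = 9.2e-05/0.0004676 = 0.1968 m/s.
Reynolds number Re = ρVD/μ = 667 · 0.1968 · 0.0244 / 0.000193 = 1.659e+04.
Re > 4000 → turbulent. Relative roughness ε/D = 0.00032/0.0244 = 0.0131. Haaland: 1/√f = -1.8 log₁₀[(0.0131/3.7)^1.11 + 6.9/1.659e+04] = -1.8 log₁₀[0.00191 + 0.000416] = 4.742, so f = 0.04448.
Darcy-Weisbach: ΔP = f(L/D)(ρV²/2) = 0.04448·(3.86/0.0244)·(667·0.1968²/2) = 0.04448·158.2·12.91 = 90.84 Pa.
ΔP = 90.84 Pa = 9.08×10^-4 bar.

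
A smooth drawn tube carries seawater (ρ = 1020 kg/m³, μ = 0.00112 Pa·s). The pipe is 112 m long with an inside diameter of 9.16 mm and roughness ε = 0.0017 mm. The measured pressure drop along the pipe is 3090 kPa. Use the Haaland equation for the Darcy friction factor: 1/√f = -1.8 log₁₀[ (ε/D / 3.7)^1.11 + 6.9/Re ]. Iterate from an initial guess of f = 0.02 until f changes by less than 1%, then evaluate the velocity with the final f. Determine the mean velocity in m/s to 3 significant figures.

V ≈ 4.71 m/s

Rearranging Darcy-Weisbach: V = √(2·ΔP·D/(f·L·ρ)). With ε/D = 1.7e-06/0.00916 = 0.000186, iterate starting from f = 0.02:
  f = 0.02 → V = √(2·3.09e+06·0.00916/(0.02·112·1020)) = 4.978 m/s; Re = ρVD/μ = 4.152e+04; f → 0.0221
  f = 0.0221 → V = 4.736 m/s; Re = 3.951e+04; f → 0.02233
  f = 0.02233 → V = 4.711 m/s; Re = 3.93e+04; f → 0.02236
Converged (Δf/f < 1%). With the final f = 0.02236: V = √(2·3.09e+06·0.00916/(0.02236·112·1020)) = 4.708 m/s.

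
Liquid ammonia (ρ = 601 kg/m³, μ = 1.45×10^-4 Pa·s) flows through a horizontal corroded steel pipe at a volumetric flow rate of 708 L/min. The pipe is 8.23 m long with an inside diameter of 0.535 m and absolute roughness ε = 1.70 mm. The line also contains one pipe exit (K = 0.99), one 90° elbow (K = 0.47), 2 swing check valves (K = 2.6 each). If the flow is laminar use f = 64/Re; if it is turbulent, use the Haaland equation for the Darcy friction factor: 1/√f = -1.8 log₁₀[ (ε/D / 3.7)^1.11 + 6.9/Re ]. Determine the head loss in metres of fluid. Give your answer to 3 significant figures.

Q = 708 L/min = 708/60000 = 0.0118 m³/s.
Cross-sectional area A = πD²/4 = π(0.535)²/4 = 0.2248 m²; mean velocity V = Q/A = 0.0118/0.2248 = 0.05249 m/s.
Reynolds number Re = ρVD/μ = 601 · 0.05249 · 0.535 / 0.000145 = 1.164e+05.
Re > 4000 → turbulent. Relative roughness ε/D = 0.0017/0.535 = 0.00318. Haaland: 1/√f = -1.8 log₁₀[(0.00318/3.7)^1.11 + 6.9/1.164e+05] = -1.8 log₁₀[0.000395 + 5.93e-05] = 6.017, so f = 0.02762.
Total minor-loss coefficient ΣK = 1·0.99 + 1·0.47 + 2·2.6 = 6.66.
ΔP = [f·L/D + ΣK]·(ρV²/2) = [0.02762·8.23/0.535 + 6.66]·(601·0.05249²/2) = [0.4249 + 6.66]·0.828 = 5.866 Pa.
Head loss h_f = ΔP/(ρg) = 5.866/(601·9.81) = 9.95×10^-4 m.

h_f ≈ 9.95×10^-4 m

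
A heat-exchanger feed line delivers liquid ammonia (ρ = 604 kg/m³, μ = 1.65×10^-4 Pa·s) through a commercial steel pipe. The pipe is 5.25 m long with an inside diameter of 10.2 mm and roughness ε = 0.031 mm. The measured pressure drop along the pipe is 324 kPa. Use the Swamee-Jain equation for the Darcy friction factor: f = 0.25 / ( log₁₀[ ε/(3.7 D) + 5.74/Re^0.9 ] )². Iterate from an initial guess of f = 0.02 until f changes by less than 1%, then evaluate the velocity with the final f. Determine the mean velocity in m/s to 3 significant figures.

V ≈ 8.82 m/s

Rearranging Darcy-Weisbach: V = √(2·ΔP·D/(f·L·ρ)). With ε/D = 3.1e-05/0.0102 = 0.00304, iterate starting from f = 0.02:
  f = 0.02 → V = √(2·3.24e+05·0.0102/(0.02·5.25·604)) = 10.21 m/s; Re = ρVD/μ = 3.812e+05; f → 0.02674
  f = 0.02674 → V = 8.829 m/s; Re = 3.296e+05; f → 0.02681
Converged (Δf/f < 1%). With the final f = 0.02681: V = √(2·3.24e+05·0.0102/(0.02681·5.25·604)) = 8.818 m/s.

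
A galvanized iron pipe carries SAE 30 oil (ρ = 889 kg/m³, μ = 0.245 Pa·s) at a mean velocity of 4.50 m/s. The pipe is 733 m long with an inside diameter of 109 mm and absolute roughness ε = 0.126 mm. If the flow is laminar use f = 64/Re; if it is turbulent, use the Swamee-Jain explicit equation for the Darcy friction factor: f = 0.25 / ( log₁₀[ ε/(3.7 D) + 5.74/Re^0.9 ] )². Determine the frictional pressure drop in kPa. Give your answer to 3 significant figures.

Reynolds number Re = ρVD/μ = 889 · 4.5 · 0.109 / 0.245 = 1780.
Re < 2300 → laminar flow, so f = 64/Re = 64/1780 = 0.03596 (the turbulent correlation is not needed).
Darcy-Weisbach: ΔP = f(L/D)(ρV²/2) = 0.03596·(733/0.109)·(889·4.5²/2) = 0.03596·6725·9001 = 2.177e+06 Pa.
ΔP = 2.177e+06 Pa = 2180 kPa.

ΔP ≈ 2180 kPa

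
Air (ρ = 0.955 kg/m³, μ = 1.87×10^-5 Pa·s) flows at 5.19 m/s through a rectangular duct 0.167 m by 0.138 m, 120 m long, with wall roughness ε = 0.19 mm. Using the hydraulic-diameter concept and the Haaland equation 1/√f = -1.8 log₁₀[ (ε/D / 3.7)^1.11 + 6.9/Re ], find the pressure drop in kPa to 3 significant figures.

Hydraulic diameter D_h = 4A/P = 4·(0.167·0.138)/(2·(0.167+0.138)) = 0.09218/0.61 = 0.1511 m.
Re = ρVD_h/μ = 0.955·5.19·0.1511/1.87e-05 = 4.005e+04.
ε/D_h = 0.00019/0.1511 = 0.00126; Haaland gives 1/√f = -1.8 log₁₀[0.000141+0.000172] = 6.307, so f = 0.02514.
ΔP = f(L/D_h)(ρV²/2) = 0.02514·120/0.1511·12.86 = 256.8 Pa.
ΔP = 0.257 kPa.

ΔP ≈ 0.257 kPa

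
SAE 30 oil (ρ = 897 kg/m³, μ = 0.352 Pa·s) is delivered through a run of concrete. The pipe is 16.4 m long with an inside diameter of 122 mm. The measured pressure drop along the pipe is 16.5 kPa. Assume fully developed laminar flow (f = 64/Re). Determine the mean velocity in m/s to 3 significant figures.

For laminar flow, f = 64/Re with Re = ρVD/μ, so Darcy-Weisbach reduces to ΔP = 32μLV/D². Solving for V: V = ΔP·D²/(32μL) = 1.65e+04·(0.122)²/(32·0.352·16.4) = 1.329 m/s.
Check: Re = ρVD/μ = 897·1.329·0.122/0.352 = 413.3 < 2300, so the laminar assumption holds.

V ≈ 1.33 m/s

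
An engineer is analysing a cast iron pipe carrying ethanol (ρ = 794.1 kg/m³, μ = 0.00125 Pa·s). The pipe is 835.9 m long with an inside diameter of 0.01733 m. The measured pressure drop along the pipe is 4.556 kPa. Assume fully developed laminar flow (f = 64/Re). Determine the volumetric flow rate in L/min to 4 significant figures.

Q ≈ 0.5792 L/min

For laminar flow, f = 64/Re with Re = ρVD/μ, so Darcy-Weisbach reduces to ΔP = 32μLV/D². Solving for V: V = ΔP·D²/(32μL) = 4556·(0.01733)²/(32·0.00125·835.9) = 0.04092 m/s.
Check: Re = ρVD/μ = 794.1·0.04092·0.01733/0.00125 = 450.5 < 2300, so the laminar assumption holds.
Q = V·A = 0.04092·(π/4·0.01733²) = 9.653e-06 m³/s = 0.5792 L/min.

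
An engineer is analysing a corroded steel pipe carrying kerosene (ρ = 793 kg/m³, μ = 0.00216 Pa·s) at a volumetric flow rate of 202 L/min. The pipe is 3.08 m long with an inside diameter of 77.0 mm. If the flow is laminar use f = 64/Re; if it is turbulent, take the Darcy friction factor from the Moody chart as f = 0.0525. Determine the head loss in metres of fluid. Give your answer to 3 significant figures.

Q = 202 L/min = 202/60000 = 0.003367 m³/s.
Cross-sectional area A = πD²/4 = π(0.077)²/4 = 0.004657 m²; mean velocity V = Q/A = 0.003367/0.004657 = 0.723 m/s.
Reynolds number Re = ρVD/μ = 793 · 0.723 · 0.077 / 0.00216 = 2.044e+04.
Re > 4000 → turbulent; use the Moody-chart value f = 0.0525.
Darcy-Weisbach: ΔP = f(L/D)(ρV²/2) = 0.0525·(3.08/0.077)·(793·0.723²/2) = 0.0525·40·207.3 = 435.2 Pa.
Head loss h_f = ΔP/(ρg) = 435.2/(793·9.81) = 0.0559 m.

h_f ≈ 0.0559 m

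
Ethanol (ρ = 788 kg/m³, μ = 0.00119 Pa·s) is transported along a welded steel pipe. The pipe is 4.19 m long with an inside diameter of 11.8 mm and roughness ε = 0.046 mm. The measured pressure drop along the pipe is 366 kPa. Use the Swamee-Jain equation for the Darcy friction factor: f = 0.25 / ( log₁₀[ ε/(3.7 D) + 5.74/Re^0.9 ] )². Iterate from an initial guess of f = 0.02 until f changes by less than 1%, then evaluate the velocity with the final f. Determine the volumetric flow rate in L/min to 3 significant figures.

Rearranging Darcy-Weisbach: V = √(2·ΔP·D/(f·L·ρ)). With ε/D = 4.6e-05/0.0118 = 0.0039, iterate starting from f = 0.02:
  f = 0.02 → V = √(2·3.66e+05·0.0118/(0.02·4.19·788)) = 11.44 m/s; Re = ρVD/μ = 8.937e+04; f → 0.02969
  f = 0.02969 → V = 9.386 m/s; Re = 7.334e+04; f → 0.02997
Converged (Δf/f < 1%). With the final f = 0.02997: V = √(2·3.66e+05·0.0118/(0.02997·4.19·788)) = 9.343 m/s.
Q = V·A = 9.343·(π/4·0.0118²) = 0.001022 m³/s = 61.3 L/min.

Q ≈ 61.3 L/min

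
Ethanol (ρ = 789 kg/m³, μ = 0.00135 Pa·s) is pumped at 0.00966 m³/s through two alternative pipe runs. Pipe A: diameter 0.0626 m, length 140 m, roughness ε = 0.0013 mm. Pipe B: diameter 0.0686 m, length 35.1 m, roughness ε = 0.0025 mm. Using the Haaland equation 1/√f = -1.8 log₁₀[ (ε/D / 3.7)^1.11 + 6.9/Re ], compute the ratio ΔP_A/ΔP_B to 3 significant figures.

ΔP_A/ΔP_B ≈ 6.16

Pipe A: V = Q/A = 0.00966/0.003078 = 3.139 m/s; Re = 1.148e+05; ε/D = 2.08e-05; Haaland → f = 0.01741; ΔP_A = f(L/D)(ρV²/2) = 1.513e+05 Pa.
Pipe B: V = Q/A = 0.00966/0.003696 = 2.614 m/s; Re = 1.048e+05; ε/D = 3.64e-05; Haaland → f = 0.0178; ΔP_B = f(L/D)(ρV²/2) = 2.455e+04 Pa.
ΔP_A/ΔP_B = 1.513e+05/2.455e+04 = 6.16.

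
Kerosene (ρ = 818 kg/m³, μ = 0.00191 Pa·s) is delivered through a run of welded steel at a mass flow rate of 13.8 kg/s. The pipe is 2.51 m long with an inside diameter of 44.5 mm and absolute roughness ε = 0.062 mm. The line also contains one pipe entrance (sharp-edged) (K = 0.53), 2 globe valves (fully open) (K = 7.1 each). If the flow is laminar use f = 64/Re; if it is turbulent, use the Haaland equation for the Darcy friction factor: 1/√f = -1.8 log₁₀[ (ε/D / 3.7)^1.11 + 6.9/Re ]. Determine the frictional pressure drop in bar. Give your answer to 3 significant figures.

ΔP ≈ 7.69 bar

A = πD²/4 = π(0.0445)²/4 = 0.001555 m²; mean velocity V = ṁ/(ρA) = 13.8/(818 · 0.001555) = 10.85 m/s.
Reynolds number Re = ρVD/μ = 818 · 10.85 · 0.0445 / 0.00191 = 2.067e+05.
Re > 4000 → turbulent. Relative roughness ε/D = 6.2e-05/0.0445 = 0.00139. Haaland: 1/√f = -1.8 log₁₀[(0.00139/3.7)^1.11 + 6.9/2.067e+05] = -1.8 log₁₀[0.000158 + 3.34e-05] = 6.692, so f = 0.02233.
Total minor-loss coefficient ΣK = 1·0.53 + 2·7.1 = 14.7.
ΔP = [f·L/D + ΣK]·(ρV²/2) = [0.02233·2.51/0.0445 + 14.7]·(818·10.85²/2) = [1.26 + 14.7]·4.812e+04 = 7.695e+05 Pa.
ΔP = 7.695e+05 Pa = 7.69 bar.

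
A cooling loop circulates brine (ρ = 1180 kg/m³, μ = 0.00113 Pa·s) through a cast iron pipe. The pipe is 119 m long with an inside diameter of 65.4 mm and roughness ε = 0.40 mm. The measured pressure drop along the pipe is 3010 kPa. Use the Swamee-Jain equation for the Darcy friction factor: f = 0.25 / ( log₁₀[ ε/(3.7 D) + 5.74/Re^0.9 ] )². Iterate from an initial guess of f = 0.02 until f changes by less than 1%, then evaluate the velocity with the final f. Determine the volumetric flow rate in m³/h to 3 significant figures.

Rearranging Darcy-Weisbach: V = √(2·ΔP·D/(f·L·ρ)). With ε/D = 0.0004/0.0654 = 0.00612, iterate starting from f = 0.02:
  f = 0.02 → V = √(2·3.01e+06·0.0654/(0.02·119·1180)) = 11.84 m/s; Re = ρVD/μ = 8.086e+05; f → 0.03248
  f = 0.03248 → V = 9.292 m/s; Re = 6.346e+05; f → 0.03252
Converged (Δf/f < 1%). With the final f = 0.03252: V = √(2·3.01e+06·0.0654/(0.03252·119·1180)) = 9.286 m/s.
Q = V·A = 9.286·(π/4·0.0654²) = 0.03119 m³/s = 112 m³/h.

Q ≈ 112 m³/h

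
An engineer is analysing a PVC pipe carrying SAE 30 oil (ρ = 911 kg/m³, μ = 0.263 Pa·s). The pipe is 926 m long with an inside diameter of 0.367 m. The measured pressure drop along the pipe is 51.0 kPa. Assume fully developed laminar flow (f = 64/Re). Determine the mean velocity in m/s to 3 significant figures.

For laminar flow, f = 64/Re with Re = ρVD/μ, so Darcy-Weisbach reduces to ΔP = 32μLV/D². Solving for V: V = ΔP·D²/(32μL) = 5.1e+04·(0.367)²/(32·0.263·926) = 0.8814 m/s.
Check: Re = ρVD/μ = 911·0.8814·0.367/0.263 = 1121 < 2300, so the laminar assumption holds.

V ≈ 0.881 m/s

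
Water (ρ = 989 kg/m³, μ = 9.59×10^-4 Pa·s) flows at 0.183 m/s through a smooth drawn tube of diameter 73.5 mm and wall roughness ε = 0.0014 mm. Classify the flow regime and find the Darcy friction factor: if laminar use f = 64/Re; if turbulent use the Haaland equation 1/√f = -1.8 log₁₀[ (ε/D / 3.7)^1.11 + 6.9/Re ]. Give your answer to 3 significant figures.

f ≈ 0.0283

Re = ρVD/μ = 989·0.183·0.0735/0.000959 = 1.387e+04.
Re > 4000 → turbulent. ε/D = 1.4e-06/0.0735 = 1.9e-05; Haaland: 1/√f = -1.8 log₁₀[1.35e-06 + 0.000497] = 5.944, so f = 0.02831.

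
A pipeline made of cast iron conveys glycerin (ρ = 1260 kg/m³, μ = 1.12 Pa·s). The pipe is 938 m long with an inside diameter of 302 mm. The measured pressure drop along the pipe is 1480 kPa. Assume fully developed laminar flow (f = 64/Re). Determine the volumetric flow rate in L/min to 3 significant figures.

For laminar flow, f = 64/Re with Re = ρVD/μ, so Darcy-Weisbach reduces to ΔP = 32μLV/D². Solving for V: V = ΔP·D²/(32μL) = 1.48e+06·(0.302)²/(32·1.12·938) = 4.015 m/s.
Check: Re = ρVD/μ = 1260·4.015·0.302/1.12 = 1364 < 2300, so the laminar assumption holds.
Q = V·A = 4.015·(π/4·0.302²) = 0.2876 m³/s = 17300 L/min.

Q ≈ 17300 L/min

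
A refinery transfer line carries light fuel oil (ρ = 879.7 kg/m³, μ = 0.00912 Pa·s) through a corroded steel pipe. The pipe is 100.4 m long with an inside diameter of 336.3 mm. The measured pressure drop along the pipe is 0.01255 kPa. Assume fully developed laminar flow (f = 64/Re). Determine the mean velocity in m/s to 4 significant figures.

For laminar flow, f = 64/Re with Re = ρVD/μ, so Darcy-Weisbach reduces to ΔP = 32μLV/D². Solving for V: V = ΔP·D²/(32μL) = 12.55·(0.3363)²/(32·0.00912·100.4) = 0.04844 m/s.
Check: Re = ρVD/μ = 879.7·0.04844·0.3363/0.00912 = 1571 < 2300, so the laminar assumption holds.

V ≈ 0.04844 m/s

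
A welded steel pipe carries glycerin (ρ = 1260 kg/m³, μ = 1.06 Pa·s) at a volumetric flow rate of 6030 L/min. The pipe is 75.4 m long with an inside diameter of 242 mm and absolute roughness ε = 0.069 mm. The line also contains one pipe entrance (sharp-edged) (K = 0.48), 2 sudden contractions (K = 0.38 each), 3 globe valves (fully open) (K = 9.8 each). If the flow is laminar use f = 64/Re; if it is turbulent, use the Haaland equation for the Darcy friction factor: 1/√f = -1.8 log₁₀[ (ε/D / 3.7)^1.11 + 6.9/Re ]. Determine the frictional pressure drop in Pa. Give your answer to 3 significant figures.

ΔP ≈ 188000 Pa

Q = 6030 L/min = 6030/60000 = 0.1005 m³/s.
Cross-sectional area A = πD²/4 = π(0.242)²/4 = 0.046 m²; mean velocity V = Q/A = 0.1005/0.046 = 2.185 m/s.
Reynolds number Re = ρVD/μ = 1260 · 2.185 · 0.242 / 1.06 = 628.5.
Re < 2300 → laminar flow, so f = 64/Re = 64/628.5 = 0.1018 (the turbulent correlation is not needed).
Total minor-loss coefficient ΣK = 1·0.48 + 2·0.38 + 3·9.8 = 30.6.
ΔP = [f·L/D + ΣK]·(ρV²/2) = [0.1018·75.4/0.242 + 30.6]·(1260·2.185²/2) = [31.73 + 30.6]·3008 = 1.876e+05 Pa.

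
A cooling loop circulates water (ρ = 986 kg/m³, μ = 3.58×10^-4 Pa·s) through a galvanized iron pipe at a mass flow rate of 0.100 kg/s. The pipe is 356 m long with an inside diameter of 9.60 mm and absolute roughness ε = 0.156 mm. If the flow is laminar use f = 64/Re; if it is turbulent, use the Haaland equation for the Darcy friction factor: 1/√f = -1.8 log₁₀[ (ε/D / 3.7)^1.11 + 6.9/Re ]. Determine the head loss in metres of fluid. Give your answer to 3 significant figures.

h_f ≈ 171 m

A = πD²/4 = π(0.0096)²/4 = 7.238e-05 m²; mean velocity V = ṁ/(ρA) = 0.1/(986 · 7.238e-05) = 1.401 m/s.
Reynolds number Re = ρVD/μ = 986 · 1.401 · 0.0096 / 0.000358 = 3.705e+04.
Re > 4000 → turbulent. Relative roughness ε/D = 0.000156/0.0096 = 0.0163. Haaland: 1/√f = -1.8 log₁₀[(0.0163/3.7)^1.11 + 6.9/3.705e+04] = -1.8 log₁₀[0.00242 + 0.000186] = 4.652, so f = 0.04621.
Darcy-Weisbach: ΔP = f(L/D)(ρV²/2) = 0.04621·(356/0.0096)·(986·1.401²/2) = 0.04621·3.708e+04·967.9 = 1.659e+06 Pa.
Head loss h_f = ΔP/(ρg) = 1.659e+06/(986·9.81) = 171 m.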